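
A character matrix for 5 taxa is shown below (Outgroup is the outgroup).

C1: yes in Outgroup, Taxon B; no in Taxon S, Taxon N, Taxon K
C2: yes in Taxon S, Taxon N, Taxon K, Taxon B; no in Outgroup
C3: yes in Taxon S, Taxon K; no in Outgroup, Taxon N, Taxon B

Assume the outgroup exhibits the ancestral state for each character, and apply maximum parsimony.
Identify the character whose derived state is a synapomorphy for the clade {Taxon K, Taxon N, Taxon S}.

Character polarity is set by the outgroup: the derived state is whichever differs from the outgroup's state, so for C1 the derived state is 'no', and for the remaining characters it is 'yes'.
Only Taxon K, Taxon N, and Taxon S show the derived state 'no' for C1, supporting them as a clade.
All ingroup taxa share the derived state 'yes' for C2; it defines the ingroup but does not resolve relationships within it.
Only Taxon K and Taxon S show the derived state 'yes' for C3, supporting them as a clade.
Most parsimonious ingroup topology: (((Taxon S,Taxon K),Taxon N),Taxon B).
The clade {Taxon K, Taxon N, Taxon S} is supported by C1: its derived state 'no' occurs in exactly those taxa and in no other taxon (including the outgroup).

C1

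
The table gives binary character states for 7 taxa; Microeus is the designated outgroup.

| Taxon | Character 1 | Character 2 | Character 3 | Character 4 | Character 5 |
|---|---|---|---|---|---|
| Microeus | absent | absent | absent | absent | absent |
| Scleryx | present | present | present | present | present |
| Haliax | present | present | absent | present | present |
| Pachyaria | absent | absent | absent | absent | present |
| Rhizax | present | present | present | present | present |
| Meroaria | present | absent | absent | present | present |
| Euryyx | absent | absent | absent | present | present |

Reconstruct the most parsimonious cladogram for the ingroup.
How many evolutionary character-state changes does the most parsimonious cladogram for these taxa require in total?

5

The outgroup has state 'absent' for every character, so 'present' is the derived state throughout.
Character 1: derived state 'present' in Haliax, Meroaria, Rhizax, and Scleryx only — synapomorphy for {Haliax, Meroaria, Rhizax, Scleryx}.
Character 2 (derived state 'present') is shared by Haliax, Rhizax, and Scleryx — a synapomorphy uniting that clade.
Character 3 (derived state 'present') is shared by Rhizax and Scleryx — a synapomorphy uniting that clade.
Only Euryyx, Haliax, Meroaria, Rhizax, and Scleryx show the derived state 'present' for Character 4, supporting them as a clade.
Character 5 (derived state 'present') is shared by all ingroup taxa — unites the whole ingroup.
Most parsimonious ingroup topology: (((((Scleryx,Rhizax),Haliax),Meroaria),Euryyx),Pachyaria).
Changes per character on this tree: Character 1: 1; Character 2: 1; Character 3: 1; Character 4: 1; Character 5: 1.
Total = 5.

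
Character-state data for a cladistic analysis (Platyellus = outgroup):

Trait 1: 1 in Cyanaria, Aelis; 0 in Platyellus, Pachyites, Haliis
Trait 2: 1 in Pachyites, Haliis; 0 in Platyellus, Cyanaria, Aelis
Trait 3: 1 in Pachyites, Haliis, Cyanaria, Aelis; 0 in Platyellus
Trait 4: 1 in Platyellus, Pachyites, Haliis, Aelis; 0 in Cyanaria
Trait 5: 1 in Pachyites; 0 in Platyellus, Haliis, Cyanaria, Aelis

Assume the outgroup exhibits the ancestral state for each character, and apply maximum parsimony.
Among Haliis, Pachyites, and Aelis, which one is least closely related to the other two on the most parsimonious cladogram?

Character polarity is set by the outgroup: the derived state is whichever differs from the outgroup's state, so for Trait 4 the derived state is '0', and for the remaining characters it is '1'.
Only Aelis and Cyanaria show the derived state '1' for Trait 1, supporting them as a clade.
Trait 2: derived state '1' in Haliis and Pachyites only — synapomorphy for {Haliis, Pachyites}.
All ingroup taxa share the derived state '1' for Trait 3; it defines the ingroup but does not resolve relationships within it.
Trait 4: derived state '0' in Cyanaria only — an autapomorphy, so it tells us nothing about relationships among taxa.
Trait 5 (derived state '1') is unique to Pachyites (autapomorphy; uninformative for grouping).
Most parsimonious ingroup topology: ((Pachyites,Haliis),(Cyanaria,Aelis)).
Pachyites and Haliis share a more recent common ancestor with each other than either does with Aelis, so Aelis is the least closely related of the three.

Aelis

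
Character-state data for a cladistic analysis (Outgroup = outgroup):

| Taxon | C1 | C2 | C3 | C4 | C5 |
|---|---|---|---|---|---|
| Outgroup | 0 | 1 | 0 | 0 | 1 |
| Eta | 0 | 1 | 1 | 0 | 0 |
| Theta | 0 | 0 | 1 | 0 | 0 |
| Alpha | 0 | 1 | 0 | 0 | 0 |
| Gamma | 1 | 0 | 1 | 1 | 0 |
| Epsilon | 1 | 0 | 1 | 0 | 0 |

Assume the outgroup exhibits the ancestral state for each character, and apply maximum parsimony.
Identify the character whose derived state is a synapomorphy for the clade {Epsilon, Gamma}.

Character polarity is set by the outgroup: the derived state is whichever differs from the outgroup's state, so for C2, C5 the derived state is '0', and for the remaining characters it is '1'.
Only Epsilon and Gamma show the derived state '1' for C1, supporting them as a clade.
Only Epsilon, Gamma, and Theta show the derived state '0' for C2, supporting them as a clade.
C3: derived state '1' in Epsilon, Eta, Gamma, and Theta only — synapomorphy for {Epsilon, Eta, Gamma, Theta}.
C4 (derived state '1') is unique to Gamma (autapomorphy; uninformative for grouping).
All ingroup taxa share the derived state '0' for C5; it defines the ingroup but does not resolve relationships within it.
Most parsimonious ingroup topology: ((Eta,(Theta,(Gamma,Epsilon))),Alpha).
The clade {Epsilon, Gamma} is supported by C1: its derived state '1' occurs in exactly those taxa and in no other taxon (including the outgroup).

C1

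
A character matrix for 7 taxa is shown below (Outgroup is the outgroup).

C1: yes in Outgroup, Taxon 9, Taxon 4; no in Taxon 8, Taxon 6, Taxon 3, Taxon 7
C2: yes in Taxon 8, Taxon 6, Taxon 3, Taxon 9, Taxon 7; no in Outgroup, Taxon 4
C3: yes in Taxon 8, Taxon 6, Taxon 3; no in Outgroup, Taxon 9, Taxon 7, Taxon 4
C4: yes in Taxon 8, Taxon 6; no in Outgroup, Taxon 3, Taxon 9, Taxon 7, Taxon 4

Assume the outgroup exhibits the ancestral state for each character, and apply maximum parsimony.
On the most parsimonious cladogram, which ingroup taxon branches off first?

Character polarity is set by the outgroup: the derived state is whichever differs from the outgroup's state, so for C1 the derived state is 'no', and for the remaining characters it is 'yes'.
Only Taxon 3, Taxon 6, Taxon 7, and Taxon 8 show the derived state 'no' for C1, supporting them as a clade.
C2: derived state 'yes' in Taxon 3, Taxon 6, Taxon 7, Taxon 8, and Taxon 9 only — synapomorphy for {Taxon 3, Taxon 6, Taxon 7, Taxon 8, Taxon 9}.
Only Taxon 3, Taxon 6, and Taxon 8 show the derived state 'yes' for C3, supporting them as a clade.
Only Taxon 6 and Taxon 8 show the derived state 'yes' for C4, supporting them as a clade.
Most parsimonious ingroup topology: (((((Taxon 8,Taxon 6),Taxon 3),Taxon 7),Taxon 9),Taxon 4).
Taxon 4 is sister to the clade containing all other ingroup taxa, so it is the earliest-diverging (most basal) ingroup lineage.

Taxon 4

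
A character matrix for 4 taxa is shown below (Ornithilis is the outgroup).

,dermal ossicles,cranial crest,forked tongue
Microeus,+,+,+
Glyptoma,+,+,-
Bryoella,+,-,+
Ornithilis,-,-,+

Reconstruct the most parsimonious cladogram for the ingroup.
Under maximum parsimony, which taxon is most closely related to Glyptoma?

Microeus

Character polarity is set by the outgroup: the derived state is whichever differs from the outgroup's state, so for forked tongue the derived state is '-', and for the remaining characters it is '+'.
All ingroup taxa share the derived state '+' for dermal ossicles; it defines the ingroup but does not resolve relationships within it.
cranial crest: derived state '+' in Glyptoma and Microeus only — synapomorphy for {Glyptoma, Microeus}.
forked tongue: derived state '-' in Glyptoma only — an autapomorphy, so it tells us nothing about relationships among taxa.
Most parsimonious ingroup topology: ((Glyptoma,Microeus),Bryoella).
Glyptoma and Microeus form a cherry on this tree, so they are sister taxa.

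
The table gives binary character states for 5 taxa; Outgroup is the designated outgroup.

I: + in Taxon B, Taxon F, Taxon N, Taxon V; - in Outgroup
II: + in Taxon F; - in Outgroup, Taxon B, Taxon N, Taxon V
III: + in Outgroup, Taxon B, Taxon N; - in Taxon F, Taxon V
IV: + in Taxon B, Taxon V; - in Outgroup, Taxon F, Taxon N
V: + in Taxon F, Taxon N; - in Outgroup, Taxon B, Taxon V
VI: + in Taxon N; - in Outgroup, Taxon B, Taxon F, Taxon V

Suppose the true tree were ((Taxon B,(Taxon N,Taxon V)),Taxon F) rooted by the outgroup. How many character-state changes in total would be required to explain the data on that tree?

9

Map each character onto ((Taxon B,(Taxon N,Taxon V)),Taxon F) (rooted by Outgroup) and count the minimum state changes it requires (Fitch parsimony):
I: 1; II: 1; III: 2; IV: 2; V: 2; VI: 1.
Total tree length = 9.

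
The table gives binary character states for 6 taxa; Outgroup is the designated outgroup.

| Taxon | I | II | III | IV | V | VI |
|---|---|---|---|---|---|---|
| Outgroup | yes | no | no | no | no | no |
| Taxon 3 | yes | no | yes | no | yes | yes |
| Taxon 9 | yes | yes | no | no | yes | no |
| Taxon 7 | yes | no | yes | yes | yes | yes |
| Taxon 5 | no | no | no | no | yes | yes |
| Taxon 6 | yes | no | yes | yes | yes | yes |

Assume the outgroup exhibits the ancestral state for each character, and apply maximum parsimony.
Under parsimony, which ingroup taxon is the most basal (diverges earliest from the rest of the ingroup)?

Character polarity is set by the outgroup: the derived state is whichever differs from the outgroup's state, so for I the derived state is 'no', and for the remaining characters it is 'yes'.
I (derived state 'no') is unique to Taxon 5 (autapomorphy; uninformative for grouping).
II: derived state 'yes' in Taxon 9 only — an autapomorphy, so it tells us nothing about relationships among taxa.
III (derived state 'yes') is shared by Taxon 3, Taxon 6, and Taxon 7 — a synapomorphy uniting that clade.
Only Taxon 6 and Taxon 7 show the derived state 'yes' for IV, supporting them as a clade.
All ingroup taxa share the derived state 'yes' for V; it defines the ingroup but does not resolve relationships within it.
VI: derived state 'yes' in Taxon 3, Taxon 5, Taxon 6, and Taxon 7 only — synapomorphy for {Taxon 3, Taxon 5, Taxon 6, Taxon 7}.
Most parsimonious ingroup topology: (((Taxon 3,(Taxon 7,Taxon 6)),Taxon 5),Taxon 9).
Taxon 9 is sister to the clade containing all other ingroup taxa, so it is the earliest-diverging (most basal) ingroup lineage.

Taxon 9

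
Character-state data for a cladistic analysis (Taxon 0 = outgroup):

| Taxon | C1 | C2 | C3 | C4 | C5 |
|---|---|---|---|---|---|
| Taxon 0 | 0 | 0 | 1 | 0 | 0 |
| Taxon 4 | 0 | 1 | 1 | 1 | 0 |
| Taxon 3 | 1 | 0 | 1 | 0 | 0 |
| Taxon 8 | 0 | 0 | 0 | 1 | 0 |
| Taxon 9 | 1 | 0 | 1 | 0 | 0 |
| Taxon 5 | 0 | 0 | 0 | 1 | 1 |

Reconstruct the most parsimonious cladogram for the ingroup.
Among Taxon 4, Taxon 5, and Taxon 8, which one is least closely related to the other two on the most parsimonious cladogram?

Taxon 4

Character polarity is set by the outgroup: the derived state is whichever differs from the outgroup's state, so for C3 the derived state is '0', and for the remaining characters it is '1'.
C1: derived state '1' in Taxon 3 and Taxon 9 only — synapomorphy for {Taxon 3, Taxon 9}.
C2 (derived state '1') is unique to Taxon 4 (autapomorphy; uninformative for grouping).
C3: derived state '0' in Taxon 5 and Taxon 8 only — synapomorphy for {Taxon 5, Taxon 8}.
C4: derived state '1' in Taxon 4, Taxon 5, and Taxon 8 only — synapomorphy for {Taxon 4, Taxon 5, Taxon 8}.
C5: derived state '1' in Taxon 5 only — an autapomorphy, so it tells us nothing about relationships among taxa.
Most parsimonious ingroup topology: ((Taxon 4,(Taxon 8,Taxon 5)),(Taxon 3,Taxon 9)).
Taxon 5 and Taxon 8 share a more recent common ancestor with each other than either does with Taxon 4, so Taxon 4 is the least closely related of the three.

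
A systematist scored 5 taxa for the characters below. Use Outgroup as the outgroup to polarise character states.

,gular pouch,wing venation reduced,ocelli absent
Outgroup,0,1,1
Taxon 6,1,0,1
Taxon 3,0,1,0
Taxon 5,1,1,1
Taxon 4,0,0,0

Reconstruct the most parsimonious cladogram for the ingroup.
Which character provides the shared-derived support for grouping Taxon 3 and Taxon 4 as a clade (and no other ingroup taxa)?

Character polarity is set by the outgroup: the derived state is whichever differs from the outgroup's state, so for wing venation reduced, ocelli absent the derived state is '0', and for the remaining characters it is '1'.
Only Taxon 5 and Taxon 6 show the derived state '1' for gular pouch, supporting them as a clade.
wing venation reduced (state '0') occurs in Taxon 4 and Taxon 6 but conflicts with the nesting implied by the other characters — most parsimoniously interpreted as homoplasy.
ocelli absent: derived state '0' in Taxon 3 and Taxon 4 only — synapomorphy for {Taxon 3, Taxon 4}.
Most parsimonious ingroup topology: ((Taxon 6,Taxon 5),(Taxon 3,Taxon 4)).
The clade {Taxon 3, Taxon 4} is supported by ocelli absent: its derived state '0' occurs in exactly those taxa and in no other taxon (including the outgroup).

ocelli absent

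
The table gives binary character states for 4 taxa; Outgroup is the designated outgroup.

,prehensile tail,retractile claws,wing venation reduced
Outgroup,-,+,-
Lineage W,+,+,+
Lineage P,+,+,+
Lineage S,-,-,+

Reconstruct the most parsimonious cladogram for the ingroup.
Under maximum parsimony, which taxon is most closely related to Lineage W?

Character polarity is set by the outgroup: the derived state is whichever differs from the outgroup's state, so for retractile claws the derived state is '-', and for the remaining characters it is '+'.
prehensile tail: derived state '+' in Lineage P and Lineage W only — synapomorphy for {Lineage P, Lineage W}.
retractile claws: derived state '-' in Lineage S only — an autapomorphy, so it tells us nothing about relationships among taxa.
All ingroup taxa share the derived state '+' for wing venation reduced; it defines the ingroup but does not resolve relationships within it.
Most parsimonious ingroup topology: (Lineage S,(Lineage P,Lineage W)).
Lineage W and Lineage P form a cherry on this tree, so they are sister taxa.

Lineage P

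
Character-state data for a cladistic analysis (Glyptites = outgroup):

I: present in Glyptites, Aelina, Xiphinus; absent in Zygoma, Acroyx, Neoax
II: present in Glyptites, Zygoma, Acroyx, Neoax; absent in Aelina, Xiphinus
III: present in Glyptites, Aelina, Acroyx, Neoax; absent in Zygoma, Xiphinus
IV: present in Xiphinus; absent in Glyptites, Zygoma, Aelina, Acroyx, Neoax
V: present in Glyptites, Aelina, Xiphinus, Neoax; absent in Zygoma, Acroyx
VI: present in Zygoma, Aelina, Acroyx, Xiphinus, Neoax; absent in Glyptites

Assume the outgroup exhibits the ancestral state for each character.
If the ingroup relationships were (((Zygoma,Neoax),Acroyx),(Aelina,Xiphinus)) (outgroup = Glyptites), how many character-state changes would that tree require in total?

8

Map each character onto (((Zygoma,Neoax),Acroyx),(Aelina,Xiphinus)) (rooted by Glyptites) and count the minimum state changes it requires (Fitch parsimony):
I: 1; II: 1; III: 2; IV: 1; V: 2; VI: 1.
Total tree length = 8.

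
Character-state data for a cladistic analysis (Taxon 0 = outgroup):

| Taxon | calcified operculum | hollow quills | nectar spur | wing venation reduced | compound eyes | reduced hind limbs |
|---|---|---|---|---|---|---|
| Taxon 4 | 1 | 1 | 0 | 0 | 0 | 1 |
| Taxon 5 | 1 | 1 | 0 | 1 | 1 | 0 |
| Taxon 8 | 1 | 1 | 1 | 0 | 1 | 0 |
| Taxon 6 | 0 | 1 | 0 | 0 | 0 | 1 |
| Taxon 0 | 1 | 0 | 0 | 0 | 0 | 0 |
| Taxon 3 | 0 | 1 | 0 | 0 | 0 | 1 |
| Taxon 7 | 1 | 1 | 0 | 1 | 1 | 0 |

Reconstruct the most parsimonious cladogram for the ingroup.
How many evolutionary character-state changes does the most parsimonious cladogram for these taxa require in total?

6

Character polarity is set by the outgroup: the derived state is whichever differs from the outgroup's state, so for calcified operculum the derived state is '0', and for the remaining characters it is '1'.
calcified operculum: derived state '0' in Taxon 3 and Taxon 6 only — synapomorphy for {Taxon 3, Taxon 6}.
hollow quills (derived state '1') is shared by all ingroup taxa — unites the whole ingroup.
nectar spur: derived state '1' in Taxon 8 only — an autapomorphy, so it tells us nothing about relationships among taxa.
wing venation reduced (derived state '1') is shared by Taxon 5 and Taxon 7 — a synapomorphy uniting that clade.
compound eyes: derived state '1' in Taxon 5, Taxon 7, and Taxon 8 only — synapomorphy for {Taxon 5, Taxon 7, Taxon 8}.
Only Taxon 3, Taxon 4, and Taxon 6 show the derived state '1' for reduced hind limbs, supporting them as a clade.
Most parsimonious ingroup topology: (((Taxon 6,Taxon 3),Taxon 4),((Taxon 7,Taxon 5),Taxon 8)).
Changes per character on this tree: calcified operculum: 1; hollow quills: 1; nectar spur: 1; wing venation reduced: 1; compound eyes: 1; reduced hind limbs: 1.
Total = 6.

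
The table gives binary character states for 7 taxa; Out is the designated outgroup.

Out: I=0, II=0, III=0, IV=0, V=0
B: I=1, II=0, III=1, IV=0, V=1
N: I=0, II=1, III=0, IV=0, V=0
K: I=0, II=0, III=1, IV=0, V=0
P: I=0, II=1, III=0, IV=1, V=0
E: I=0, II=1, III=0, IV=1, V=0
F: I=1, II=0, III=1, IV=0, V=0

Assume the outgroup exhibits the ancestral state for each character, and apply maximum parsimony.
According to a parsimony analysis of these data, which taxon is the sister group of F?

B

The outgroup has state '0' for every character, so '1' is the derived state throughout.
I (derived state '1') is shared by B and F — a synapomorphy uniting that clade.
II (derived state '1') is shared by E, N, and P — a synapomorphy uniting that clade.
III: derived state '1' in B, F, and K only — synapomorphy for {B, F, K}.
IV (derived state '1') is shared by E and P — a synapomorphy uniting that clade.
V (derived state '1') is unique to B (autapomorphy; uninformative for grouping).
Most parsimonious ingroup topology: (((B,F),K),(N,(P,E))).
F and B form a cherry on this tree, so they are sister taxa.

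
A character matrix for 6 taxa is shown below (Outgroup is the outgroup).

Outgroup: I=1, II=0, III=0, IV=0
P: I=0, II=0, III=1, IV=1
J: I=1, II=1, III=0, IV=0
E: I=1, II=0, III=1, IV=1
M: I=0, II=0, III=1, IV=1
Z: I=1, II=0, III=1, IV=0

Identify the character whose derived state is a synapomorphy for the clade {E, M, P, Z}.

Character polarity is set by the outgroup: the derived state is whichever differs from the outgroup's state, so for I the derived state is '0', and for the remaining characters it is '1'.
I (derived state '0') is shared by M and P — a synapomorphy uniting that clade.
II: derived state '1' in J only — an autapomorphy, so it tells us nothing about relationships among taxa.
Only E, M, P, and Z show the derived state '1' for III, supporting them as a clade.
Only E, M, and P show the derived state '1' for IV, supporting them as a clade.
Most parsimonious ingroup topology: ((((P,M),E),Z),J).
The clade {E, M, P, Z} is supported by III: its derived state '1' occurs in exactly those taxa and in no other taxon (including the outgroup).

III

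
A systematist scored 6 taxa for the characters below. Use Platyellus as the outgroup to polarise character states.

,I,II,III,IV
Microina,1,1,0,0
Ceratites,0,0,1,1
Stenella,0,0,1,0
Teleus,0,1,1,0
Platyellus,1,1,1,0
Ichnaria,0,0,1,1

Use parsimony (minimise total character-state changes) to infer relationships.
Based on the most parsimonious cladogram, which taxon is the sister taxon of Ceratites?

Character polarity is set by the outgroup: the derived state is whichever differs from the outgroup's state, so for I, II, III the derived state is '0', and for the remaining characters it is '1'.
Only Ceratites, Ichnaria, Stenella, and Teleus show the derived state '0' for I, supporting them as a clade.
Only Ceratites, Ichnaria, and Stenella show the derived state '0' for II, supporting them as a clade.
III (derived state '0') is unique to Microina (autapomorphy; uninformative for grouping).
IV (derived state '1') is shared by Ceratites and Ichnaria — a synapomorphy uniting that clade.
Most parsimonious ingroup topology: (Microina,((Stenella,(Ceratites,Ichnaria)),Teleus)).
Ceratites and Ichnaria form a cherry on this tree, so they are sister taxa.

Ichnaria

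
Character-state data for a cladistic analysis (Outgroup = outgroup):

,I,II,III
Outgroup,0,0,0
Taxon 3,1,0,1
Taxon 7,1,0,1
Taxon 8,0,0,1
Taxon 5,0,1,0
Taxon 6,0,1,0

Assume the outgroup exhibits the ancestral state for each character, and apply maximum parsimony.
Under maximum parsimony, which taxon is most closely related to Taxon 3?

Taxon 7

The outgroup has state '0' for every character, so '1' is the derived state throughout.
I (derived state '1') is shared by Taxon 3 and Taxon 7 — a synapomorphy uniting that clade.
II: derived state '1' in Taxon 5 and Taxon 6 only — synapomorphy for {Taxon 5, Taxon 6}.
III (derived state '1') is shared by Taxon 3, Taxon 7, and Taxon 8 — a synapomorphy uniting that clade.
Most parsimonious ingroup topology: (((Taxon 3,Taxon 7),Taxon 8),(Taxon 5,Taxon 6)).
Taxon 3 and Taxon 7 form a cherry on this tree, so they are sister taxa.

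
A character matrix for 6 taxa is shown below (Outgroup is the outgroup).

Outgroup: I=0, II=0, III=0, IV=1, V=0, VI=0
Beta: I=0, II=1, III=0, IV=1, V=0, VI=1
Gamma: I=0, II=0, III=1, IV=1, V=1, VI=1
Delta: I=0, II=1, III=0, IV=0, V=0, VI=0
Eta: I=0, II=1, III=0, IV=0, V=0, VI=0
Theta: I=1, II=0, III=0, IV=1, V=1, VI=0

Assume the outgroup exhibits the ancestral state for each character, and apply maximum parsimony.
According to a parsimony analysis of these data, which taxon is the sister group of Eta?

Character polarity is set by the outgroup: the derived state is whichever differs from the outgroup's state, so for IV the derived state is '0', and for the remaining characters it is '1'.
I (derived state '1') is unique to Theta (autapomorphy; uninformative for grouping).
II (derived state '1') is shared by Beta, Delta, and Eta — a synapomorphy uniting that clade.
III (derived state '1') is unique to Gamma (autapomorphy; uninformative for grouping).
IV: derived state '0' in Delta and Eta only — synapomorphy for {Delta, Eta}.
Only Gamma and Theta show the derived state '1' for V, supporting them as a clade.
VI (state '1') occurs in Beta and Gamma but conflicts with the nesting implied by the other characters — most parsimoniously interpreted as homoplasy.
Most parsimonious ingroup topology: ((Beta,(Delta,Eta)),(Gamma,Theta)).
Eta and Delta form a cherry on this tree, so they are sister taxa.

Delta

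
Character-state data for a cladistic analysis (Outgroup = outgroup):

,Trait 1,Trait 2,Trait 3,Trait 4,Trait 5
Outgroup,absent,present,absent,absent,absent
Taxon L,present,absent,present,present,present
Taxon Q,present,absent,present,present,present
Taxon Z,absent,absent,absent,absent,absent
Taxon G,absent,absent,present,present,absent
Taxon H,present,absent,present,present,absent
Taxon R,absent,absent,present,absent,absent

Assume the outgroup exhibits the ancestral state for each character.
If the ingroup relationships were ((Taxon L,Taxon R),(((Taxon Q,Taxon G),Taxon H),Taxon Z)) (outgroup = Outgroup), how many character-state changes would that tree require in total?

Map each character onto ((Taxon L,Taxon R),(((Taxon Q,Taxon G),Taxon H),Taxon Z)) (rooted by Outgroup) and count the minimum state changes it requires (Fitch parsimony):
Trait 1: 3; Trait 2: 1; Trait 3: 2; Trait 4: 2; Trait 5: 2.
Total tree length = 10.

10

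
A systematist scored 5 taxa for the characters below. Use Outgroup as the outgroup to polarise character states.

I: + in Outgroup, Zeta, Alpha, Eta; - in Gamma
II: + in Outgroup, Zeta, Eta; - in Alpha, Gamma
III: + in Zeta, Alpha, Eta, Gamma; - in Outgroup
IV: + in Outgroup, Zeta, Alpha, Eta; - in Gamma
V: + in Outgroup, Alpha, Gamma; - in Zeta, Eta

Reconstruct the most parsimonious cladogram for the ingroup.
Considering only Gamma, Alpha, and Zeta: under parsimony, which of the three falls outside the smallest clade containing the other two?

Character polarity is set by the outgroup: the derived state is whichever differs from the outgroup's state, so for I, II, IV, V the derived state is '-', and for the remaining characters it is '+'.
I: derived state '-' in Gamma only — an autapomorphy, so it tells us nothing about relationships among taxa.
Only Alpha and Gamma show the derived state '-' for II, supporting them as a clade.
III (derived state '+') is shared by all ingroup taxa — unites the whole ingroup.
IV: derived state '-' in Gamma only — an autapomorphy, so it tells us nothing about relationships among taxa.
V (derived state '-') is shared by Eta and Zeta — a synapomorphy uniting that clade.
Most parsimonious ingroup topology: ((Zeta,Eta),(Alpha,Gamma)).
Gamma and Alpha share a more recent common ancestor with each other than either does with Zeta, so Zeta is the least closely related of the three.

Zeta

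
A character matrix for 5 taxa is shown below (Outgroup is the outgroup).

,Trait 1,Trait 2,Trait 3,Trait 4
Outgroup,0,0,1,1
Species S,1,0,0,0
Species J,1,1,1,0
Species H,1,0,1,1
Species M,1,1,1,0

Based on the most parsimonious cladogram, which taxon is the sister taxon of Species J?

Character polarity is set by the outgroup: the derived state is whichever differs from the outgroup's state, so for Trait 3, Trait 4 the derived state is '0', and for the remaining characters it is '1'.
Trait 1 (derived state '1') is shared by all ingroup taxa — unites the whole ingroup.
Only Species J and Species M show the derived state '1' for Trait 2, supporting them as a clade.
Trait 3 (derived state '0') is unique to Species S (autapomorphy; uninformative for grouping).
Trait 4 (derived state '0') is shared by Species J, Species M, and Species S — a synapomorphy uniting that clade.
Most parsimonious ingroup topology: ((Species S,(Species J,Species M)),Species H).
Species J and Species M form a cherry on this tree, so they are sister taxa.

Species M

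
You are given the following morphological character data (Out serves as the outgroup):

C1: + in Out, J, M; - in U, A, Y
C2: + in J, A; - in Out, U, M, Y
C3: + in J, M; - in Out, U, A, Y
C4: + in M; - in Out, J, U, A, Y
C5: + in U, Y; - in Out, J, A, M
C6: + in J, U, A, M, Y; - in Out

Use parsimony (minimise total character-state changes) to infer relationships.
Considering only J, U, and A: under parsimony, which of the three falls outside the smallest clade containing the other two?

Character polarity is set by the outgroup: the derived state is whichever differs from the outgroup's state, so for C1 the derived state is '-', and for the remaining characters it is '+'.
C1: derived state '-' in A, U, and Y only — synapomorphy for {A, U, Y}.
C2 groups A and J, which is incompatible with the clades supported by the remaining characters; treating it as convergent (homoplasy) costs fewer steps than any alternative tree.
C3: derived state '+' in J and M only — synapomorphy for {J, M}.
C4: derived state '+' in M only — an autapomorphy, so it tells us nothing about relationships among taxa.
C5: derived state '+' in U and Y only — synapomorphy for {U, Y}.
All ingroup taxa share the derived state '+' for C6; it defines the ingroup but does not resolve relationships within it.
Most parsimonious ingroup topology: ((J,M),((U,Y),A)).
U and A share a more recent common ancestor with each other than either does with J, so J is the least closely related of the three.

J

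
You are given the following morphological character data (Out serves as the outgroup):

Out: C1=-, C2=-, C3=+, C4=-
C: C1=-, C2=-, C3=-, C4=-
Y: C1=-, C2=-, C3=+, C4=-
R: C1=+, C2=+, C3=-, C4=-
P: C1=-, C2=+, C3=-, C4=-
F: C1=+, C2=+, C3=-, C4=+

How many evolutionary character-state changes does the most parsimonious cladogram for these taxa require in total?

4

Character polarity is set by the outgroup: the derived state is whichever differs from the outgroup's state, so for C3 the derived state is '-', and for the remaining characters it is '+'.
C1 (derived state '+') is shared by F and R — a synapomorphy uniting that clade.
C2 (derived state '+') is shared by F, P, and R — a synapomorphy uniting that clade.
C3: derived state '-' in C, F, P, and R only — synapomorphy for {C, F, P, R}.
C4 (derived state '+') is unique to F (autapomorphy; uninformative for grouping).
Most parsimonious ingroup topology: ((C,((R,F),P)),Y).
Changes per character on this tree: C1: 1; C2: 1; C3: 1; C4: 1.
Total = 4.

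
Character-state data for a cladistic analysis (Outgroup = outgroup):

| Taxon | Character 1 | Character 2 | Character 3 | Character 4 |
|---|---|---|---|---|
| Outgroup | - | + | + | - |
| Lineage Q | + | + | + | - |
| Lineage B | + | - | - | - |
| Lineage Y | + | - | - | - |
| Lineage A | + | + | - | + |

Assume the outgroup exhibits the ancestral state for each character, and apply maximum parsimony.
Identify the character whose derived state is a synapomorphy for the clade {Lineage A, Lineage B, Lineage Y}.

Character polarity is set by the outgroup: the derived state is whichever differs from the outgroup's state, so for Character 2, Character 3 the derived state is '-', and for the remaining characters it is '+'.
Character 1 (derived state '+') is shared by all ingroup taxa — unites the whole ingroup.
Only Lineage B and Lineage Y show the derived state '-' for Character 2, supporting them as a clade.
Character 3: derived state '-' in Lineage A, Lineage B, and Lineage Y only — synapomorphy for {Lineage A, Lineage B, Lineage Y}.
Character 4 (derived state '+') is unique to Lineage A (autapomorphy; uninformative for grouping).
Most parsimonious ingroup topology: (((Lineage B,Lineage Y),Lineage A),Lineage Q).
The clade {Lineage A, Lineage B, Lineage Y} is supported by Character 3: its derived state '-' occurs in exactly those taxa and in no other taxon (including the outgroup).

Character 3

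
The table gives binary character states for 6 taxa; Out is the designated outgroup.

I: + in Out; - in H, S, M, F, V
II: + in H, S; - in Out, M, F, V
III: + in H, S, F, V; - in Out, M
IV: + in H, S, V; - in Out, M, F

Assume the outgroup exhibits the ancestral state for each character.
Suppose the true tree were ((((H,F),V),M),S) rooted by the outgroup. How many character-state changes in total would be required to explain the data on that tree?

8

Map each character onto ((((H,F),V),M),S) (rooted by Out) and count the minimum state changes it requires (Fitch parsimony):
I: 1; II: 2; III: 2; IV: 3.
Total tree length = 8.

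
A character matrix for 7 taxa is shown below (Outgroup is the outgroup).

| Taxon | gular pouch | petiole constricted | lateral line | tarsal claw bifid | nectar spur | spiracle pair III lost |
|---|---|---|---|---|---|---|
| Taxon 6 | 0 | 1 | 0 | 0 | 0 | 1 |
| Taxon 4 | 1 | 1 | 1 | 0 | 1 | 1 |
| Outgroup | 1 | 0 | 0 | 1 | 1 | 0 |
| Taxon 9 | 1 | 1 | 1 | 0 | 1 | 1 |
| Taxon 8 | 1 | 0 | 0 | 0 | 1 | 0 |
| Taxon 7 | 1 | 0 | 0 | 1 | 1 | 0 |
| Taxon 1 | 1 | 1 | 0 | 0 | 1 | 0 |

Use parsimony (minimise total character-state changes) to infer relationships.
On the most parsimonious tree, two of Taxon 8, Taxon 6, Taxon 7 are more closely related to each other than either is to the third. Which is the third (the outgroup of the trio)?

Character polarity is set by the outgroup: the derived state is whichever differs from the outgroup's state, so for gular pouch, tarsal claw bifid, nectar spur the derived state is '0', and for the remaining characters it is '1'.
gular pouch: derived state '0' in Taxon 6 only — an autapomorphy, so it tells us nothing about relationships among taxa.
Only Taxon 1, Taxon 4, Taxon 6, and Taxon 9 show the derived state '1' for petiole constricted, supporting them as a clade.
lateral line: derived state '1' in Taxon 4 and Taxon 9 only — synapomorphy for {Taxon 4, Taxon 9}.
tarsal claw bifid (derived state '0') is shared by Taxon 1, Taxon 4, Taxon 6, Taxon 8, and Taxon 9 — a synapomorphy uniting that clade.
nectar spur (derived state '0') is unique to Taxon 6 (autapomorphy; uninformative for grouping).
spiracle pair III lost: derived state '1' in Taxon 4, Taxon 6, and Taxon 9 only — synapomorphy for {Taxon 4, Taxon 6, Taxon 9}.
Most parsimonious ingroup topology: (((Taxon 1,(Taxon 6,(Taxon 9,Taxon 4))),Taxon 8),Taxon 7).
Taxon 8 and Taxon 6 share a more recent common ancestor with each other than either does with Taxon 7, so Taxon 7 is the least closely related of the three.

Taxon 7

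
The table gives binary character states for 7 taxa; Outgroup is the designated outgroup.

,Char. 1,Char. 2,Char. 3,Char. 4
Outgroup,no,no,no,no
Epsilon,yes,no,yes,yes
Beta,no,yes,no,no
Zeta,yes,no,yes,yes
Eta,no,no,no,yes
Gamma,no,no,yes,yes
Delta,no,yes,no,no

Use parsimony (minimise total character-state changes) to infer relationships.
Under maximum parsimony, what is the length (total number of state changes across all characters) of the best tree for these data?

4

The outgroup has state 'no' for every character, so 'yes' is the derived state throughout.
Char. 1 (derived state 'yes') is shared by Epsilon and Zeta — a synapomorphy uniting that clade.
Char. 2 (derived state 'yes') is shared by Beta and Delta — a synapomorphy uniting that clade.
Only Epsilon, Gamma, and Zeta show the derived state 'yes' for Char. 3, supporting them as a clade.
Only Epsilon, Eta, Gamma, and Zeta show the derived state 'yes' for Char. 4, supporting them as a clade.
Most parsimonious ingroup topology: ((((Epsilon,Zeta),Gamma),Eta),(Beta,Delta)).
Changes per character on this tree: Char. 1: 1; Char. 2: 1; Char. 3: 1; Char. 4: 1.
Total = 4.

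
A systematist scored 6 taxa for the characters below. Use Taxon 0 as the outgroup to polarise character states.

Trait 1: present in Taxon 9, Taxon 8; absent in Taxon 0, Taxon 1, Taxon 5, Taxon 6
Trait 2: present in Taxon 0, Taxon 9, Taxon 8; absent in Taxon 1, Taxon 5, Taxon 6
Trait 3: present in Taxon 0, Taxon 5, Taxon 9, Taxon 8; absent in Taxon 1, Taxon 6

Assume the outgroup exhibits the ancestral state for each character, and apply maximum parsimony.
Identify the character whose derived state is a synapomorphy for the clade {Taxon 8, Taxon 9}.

Trait 1

Character polarity is set by the outgroup: the derived state is whichever differs from the outgroup's state, so for Trait 2, Trait 3 the derived state is 'absent', and for the remaining characters it is 'present'.
Trait 1: derived state 'present' in Taxon 8 and Taxon 9 only — synapomorphy for {Taxon 8, Taxon 9}.
Only Taxon 1, Taxon 5, and Taxon 6 show the derived state 'absent' for Trait 2, supporting them as a clade.
Trait 3: derived state 'absent' in Taxon 1 and Taxon 6 only — synapomorphy for {Taxon 1, Taxon 6}.
Most parsimonious ingroup topology: ((Taxon 8,Taxon 9),((Taxon 6,Taxon 1),Taxon 5)).
The clade {Taxon 8, Taxon 9} is supported by Trait 1: its derived state 'present' occurs in exactly those taxa and in no other taxon (including the outgroup).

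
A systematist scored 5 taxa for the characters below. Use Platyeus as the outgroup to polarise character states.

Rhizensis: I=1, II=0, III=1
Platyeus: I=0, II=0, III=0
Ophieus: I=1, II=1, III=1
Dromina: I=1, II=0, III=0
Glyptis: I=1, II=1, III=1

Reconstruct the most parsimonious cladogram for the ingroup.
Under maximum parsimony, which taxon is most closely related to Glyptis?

Ophieus

The outgroup has state '0' for every character, so '1' is the derived state throughout.
I (derived state '1') is shared by all ingroup taxa — unites the whole ingroup.
II: derived state '1' in Glyptis and Ophieus only — synapomorphy for {Glyptis, Ophieus}.
Only Glyptis, Ophieus, and Rhizensis show the derived state '1' for III, supporting them as a clade.
Most parsimonious ingroup topology: (((Ophieus,Glyptis),Rhizensis),Dromina).
Glyptis and Ophieus form a cherry on this tree, so they are sister taxa.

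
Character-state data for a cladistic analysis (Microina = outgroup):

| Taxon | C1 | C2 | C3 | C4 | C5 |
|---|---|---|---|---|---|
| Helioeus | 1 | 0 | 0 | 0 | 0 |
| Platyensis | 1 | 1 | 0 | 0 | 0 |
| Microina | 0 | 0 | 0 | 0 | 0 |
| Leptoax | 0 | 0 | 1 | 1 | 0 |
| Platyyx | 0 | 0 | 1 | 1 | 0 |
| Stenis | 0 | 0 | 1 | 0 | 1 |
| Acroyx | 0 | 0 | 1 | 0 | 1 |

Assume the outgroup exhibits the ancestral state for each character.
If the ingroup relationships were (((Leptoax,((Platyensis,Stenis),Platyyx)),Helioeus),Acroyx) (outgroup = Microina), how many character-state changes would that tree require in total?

10

Map each character onto (((Leptoax,((Platyensis,Stenis),Platyyx)),Helioeus),Acroyx) (rooted by Microina) and count the minimum state changes it requires (Fitch parsimony):
C1: 2; C2: 1; C3: 3; C4: 2; C5: 2.
Total tree length = 10.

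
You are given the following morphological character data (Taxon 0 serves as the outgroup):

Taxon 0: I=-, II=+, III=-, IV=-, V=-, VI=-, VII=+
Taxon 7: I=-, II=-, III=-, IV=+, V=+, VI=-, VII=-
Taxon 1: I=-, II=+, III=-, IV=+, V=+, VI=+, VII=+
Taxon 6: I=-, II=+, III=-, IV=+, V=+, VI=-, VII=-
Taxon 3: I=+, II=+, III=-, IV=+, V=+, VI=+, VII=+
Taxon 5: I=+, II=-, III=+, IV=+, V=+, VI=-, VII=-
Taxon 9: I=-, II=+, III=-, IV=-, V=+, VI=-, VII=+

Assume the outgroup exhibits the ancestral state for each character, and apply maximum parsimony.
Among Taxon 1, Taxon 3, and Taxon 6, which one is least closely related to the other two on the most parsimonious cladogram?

Character polarity is set by the outgroup: the derived state is whichever differs from the outgroup's state, so for II, VII the derived state is '-', and for the remaining characters it is '+'.
I groups Taxon 3 and Taxon 5, which is incompatible with the clades supported by the remaining characters; treating it as convergent (homoplasy) costs fewer steps than any alternative tree.
II: derived state '-' in Taxon 5 and Taxon 7 only — synapomorphy for {Taxon 5, Taxon 7}.
III (derived state '+') is unique to Taxon 5 (autapomorphy; uninformative for grouping).
IV: derived state '+' in Taxon 1, Taxon 3, Taxon 5, Taxon 6, and Taxon 7 only — synapomorphy for {Taxon 1, Taxon 3, Taxon 5, Taxon 6, Taxon 7}.
V (derived state '+') is shared by all ingroup taxa — unites the whole ingroup.
VI (derived state '+') is shared by Taxon 1 and Taxon 3 — a synapomorphy uniting that clade.
VII: derived state '-' in Taxon 5, Taxon 6, and Taxon 7 only — synapomorphy for {Taxon 5, Taxon 6, Taxon 7}.
Most parsimonious ingroup topology: ((((Taxon 7,Taxon 5),Taxon 6),(Taxon 1,Taxon 3)),Taxon 9).
Taxon 1 and Taxon 3 share a more recent common ancestor with each other than either does with Taxon 6, so Taxon 6 is the least closely related of the three.

Taxon 6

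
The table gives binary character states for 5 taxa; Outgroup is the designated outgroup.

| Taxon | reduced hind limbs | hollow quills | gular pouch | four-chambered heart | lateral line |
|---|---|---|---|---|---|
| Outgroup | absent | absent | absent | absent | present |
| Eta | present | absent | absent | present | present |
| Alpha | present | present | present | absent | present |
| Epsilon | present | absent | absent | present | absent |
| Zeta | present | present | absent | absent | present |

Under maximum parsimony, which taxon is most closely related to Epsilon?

Eta

Character polarity is set by the outgroup: the derived state is whichever differs from the outgroup's state, so for lateral line the derived state is 'absent', and for the remaining characters it is 'present'.
reduced hind limbs (derived state 'present') is shared by all ingroup taxa — unites the whole ingroup.
hollow quills (derived state 'present') is shared by Alpha and Zeta — a synapomorphy uniting that clade.
gular pouch: derived state 'present' in Alpha only — an autapomorphy, so it tells us nothing about relationships among taxa.
Only Epsilon and Eta show the derived state 'present' for four-chambered heart, supporting them as a clade.
lateral line (derived state 'absent') is unique to Epsilon (autapomorphy; uninformative for grouping).
Most parsimonious ingroup topology: ((Eta,Epsilon),(Alpha,Zeta)).
Epsilon and Eta form a cherry on this tree, so they are sister taxa.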